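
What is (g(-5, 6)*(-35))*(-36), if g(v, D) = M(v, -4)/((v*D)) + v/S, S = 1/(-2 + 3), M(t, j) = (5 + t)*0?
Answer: -6300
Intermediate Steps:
M(t, j) = 0
S = 1 (S = 1/1 = 1)
g(v, D) = v (g(v, D) = 0/((v*D)) + v/1 = 0/((D*v)) + v*1 = 0*(1/(D*v)) + v = 0 + v = v)
(g(-5, 6)*(-35))*(-36) = -5*(-35)*(-36) = 175*(-36) = -6300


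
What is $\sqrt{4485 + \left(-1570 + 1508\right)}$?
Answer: $\sqrt{4423} \approx 66.506$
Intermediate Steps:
$\sqrt{4485 + \left(-1570 + 1508\right)} = \sqrt{4485 - 62} = \sqrt{4423}$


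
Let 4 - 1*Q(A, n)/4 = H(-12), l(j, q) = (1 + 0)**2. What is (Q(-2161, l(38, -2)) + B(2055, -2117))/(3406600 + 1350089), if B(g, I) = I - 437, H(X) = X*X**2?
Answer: 486/528521 ≈ 0.00091955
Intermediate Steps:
l(j, q) = 1 (l(j, q) = 1**2 = 1)
H(X) = X**3
Q(A, n) = 6928 (Q(A, n) = 16 - 4*(-12)**3 = 16 - 4*(-1728) = 16 + 6912 = 6928)
B(g, I) = -437 + I
(Q(-2161, l(38, -2)) + B(2055, -2117))/(3406600 + 1350089) = (6928 + (-437 - 2117))/(3406600 + 1350089) = (6928 - 2554)/4756689 = 4374*(1/4756689) = 486/528521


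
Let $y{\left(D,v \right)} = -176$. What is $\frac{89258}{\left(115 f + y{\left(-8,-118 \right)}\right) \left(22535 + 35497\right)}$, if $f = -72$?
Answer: $- \frac{3433}{18873792} \approx -0.00018189$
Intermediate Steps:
$\frac{89258}{\left(115 f + y{\left(-8,-118 \right)}\right) \left(22535 + 35497\right)} = \frac{89258}{\left(115 \left(-72\right) - 176\right) \left(22535 + 35497\right)} = \frac{89258}{\left(-8280 - 176\right) 58032} = \frac{89258}{\left(-8456\right) 58032} = \frac{89258}{-490718592} = 89258 \left(- \frac{1}{490718592}\right) = - \frac{3433}{18873792}$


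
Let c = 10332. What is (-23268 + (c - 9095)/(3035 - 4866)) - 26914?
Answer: -91884479/1831 ≈ -50183.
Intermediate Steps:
(-23268 + (c - 9095)/(3035 - 4866)) - 26914 = (-23268 + (10332 - 9095)/(3035 - 4866)) - 26914 = (-23268 + 1237/(-1831)) - 26914 = (-23268 + 1237*(-1/1831)) - 26914 = (-23268 - 1237/1831) - 26914 = -42604945/1831 - 26914 = -91884479/1831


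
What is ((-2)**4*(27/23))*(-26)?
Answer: -11232/23 ≈ -488.35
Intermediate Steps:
((-2)**4*(27/23))*(-26) = (16*(27*(1/23)))*(-26) = (16*(27/23))*(-26) = (432/23)*(-26) = -11232/23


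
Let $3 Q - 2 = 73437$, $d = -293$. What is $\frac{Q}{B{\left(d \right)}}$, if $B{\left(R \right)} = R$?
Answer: $- \frac{73439}{879} \approx -83.548$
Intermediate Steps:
$Q = \frac{73439}{3}$ ($Q = \frac{2}{3} + \frac{1}{3} \cdot 73437 = \frac{2}{3} + 24479 = \frac{73439}{3} \approx 24480.0$)
$\frac{Q}{B{\left(d \right)}} = \frac{73439}{3 \left(-293\right)} = \frac{73439}{3} \left(- \frac{1}{293}\right) = - \frac{73439}{879}$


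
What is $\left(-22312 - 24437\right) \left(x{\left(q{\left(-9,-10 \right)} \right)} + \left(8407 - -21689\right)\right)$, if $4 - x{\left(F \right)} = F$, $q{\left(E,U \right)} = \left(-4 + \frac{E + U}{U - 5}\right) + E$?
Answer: $- \frac{7038467108}{5} \approx -1.4077 \cdot 10^{9}$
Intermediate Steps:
$q{\left(E,U \right)} = -4 + E + \frac{E + U}{-5 + U}$ ($q{\left(E,U \right)} = \left(-4 + \frac{E + U}{-5 + U}\right) + E = -4 + E + \frac{E + U}{-5 + U}$)
$x{\left(F \right)} = 4 - F$
$\left(-22312 - 24437\right) \left(x{\left(q{\left(-9,-10 \right)} \right)} + \left(8407 - -21689\right)\right) = \left(-22312 - 24437\right) \left(\left(4 - \frac{20 - -36 - -30 - -90}{-5 - 10}\right) + \left(8407 - -21689\right)\right) = - 46749 \left(\left(4 - \frac{20 + 36 + 30 + 90}{-15}\right) + \left(8407 + 21689\right)\right) = - 46749 \left(\left(4 - \left(- \frac{1}{15}\right) 176\right) + 30096\right) = - 46749 \left(\left(4 - - \frac{176}{15}\right) + 30096\right) = - 46749 \left(\left(4 + \frac{176}{15}\right) + 30096\right) = - 46749 \left(\frac{236}{15} + 30096\right) = \left(-46749\right) \frac{451676}{15} = - \frac{7038467108}{5}$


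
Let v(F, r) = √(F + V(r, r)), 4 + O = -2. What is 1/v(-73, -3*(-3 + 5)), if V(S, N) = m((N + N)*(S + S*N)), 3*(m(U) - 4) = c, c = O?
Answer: -I*√71/71 ≈ -0.11868*I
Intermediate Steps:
O = -6 (O = -4 - 2 = -6)
c = -6
m(U) = 2 (m(U) = 4 + (⅓)*(-6) = 4 - 2 = 2)
V(S, N) = 2
v(F, r) = √(2 + F) (v(F, r) = √(F + 2) = √(2 + F))
1/v(-73, -3*(-3 + 5)) = 1/(√(2 - 73)) = 1/(√(-71)) = 1/(I*√71) = -I*√71/71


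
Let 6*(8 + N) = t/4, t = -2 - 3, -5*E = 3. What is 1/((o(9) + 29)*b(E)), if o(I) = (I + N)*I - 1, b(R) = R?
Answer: -40/843 ≈ -0.047450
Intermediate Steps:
E = -3/5 (E = -1/5*3 = -3/5 ≈ -0.60000)
t = -5
N = -197/24 (N = -8 + (-5/4)/6 = -8 + (-5*1/4)/6 = -8 + (1/6)*(-5/4) = -8 - 5/24 = -197/24 ≈ -8.2083)
o(I) = -1 + I*(-197/24 + I) (o(I) = (I - 197/24)*I - 1 = (-197/24 + I)*I - 1 = I*(-197/24 + I) - 1 = -1 + I*(-197/24 + I))
1/((o(9) + 29)*b(E)) = 1/(((-1 + 9**2 - 197/24*9) + 29)*(-3/5)) = 1/(((-1 + 81 - 591/8) + 29)*(-3/5)) = 1/((49/8 + 29)*(-3/5)) = 1/((281/8)*(-3/5)) = 1/(-843/40) = -40/843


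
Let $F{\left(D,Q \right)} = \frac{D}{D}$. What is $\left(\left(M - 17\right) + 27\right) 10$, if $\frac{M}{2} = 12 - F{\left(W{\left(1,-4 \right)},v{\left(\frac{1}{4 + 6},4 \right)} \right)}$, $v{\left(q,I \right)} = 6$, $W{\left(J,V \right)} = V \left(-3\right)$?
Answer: $320$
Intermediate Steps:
$W{\left(J,V \right)} = - 3 V$
$F{\left(D,Q \right)} = 1$
$M = 22$ ($M = 2 \left(12 - 1\right) = 2 \cdot 11 = 22$)
$\left(\left(M - 17\right) + 27\right) 10 = \left(\left(22 - 17\right) + 27\right) 10 = \left(5 + 27\right) 10 = 32 \cdot 10 = 320$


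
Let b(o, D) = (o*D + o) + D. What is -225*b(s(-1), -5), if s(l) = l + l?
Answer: -675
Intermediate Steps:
s(l) = 2*l
b(o, D) = D + o + D*o (b(o, D) = (D*o + o) + D = (o + D*o) + D = D + o + D*o)
-225*b(s(-1), -5) = -225*(-5 + 2*(-1) - 10*(-1)) = -225*(-5 - 2 - 5*(-2)) = -225*(-5 - 2 + 10) = -225*3 = -675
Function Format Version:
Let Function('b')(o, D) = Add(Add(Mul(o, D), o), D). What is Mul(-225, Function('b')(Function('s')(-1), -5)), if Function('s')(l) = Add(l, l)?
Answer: -675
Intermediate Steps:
Function('s')(l) = Mul(2, l)
Function('b')(o, D) = Add(D, o, Mul(D, o)) (Function('b')(o, D) = Add(Add(Mul(D, o), o), D) = Add(Add(o, Mul(D, o)), D) = Add(D, o, Mul(D, o)))
Mul(-225, Function('b')(Function('s')(-1), -5)) = Mul(-225, Add(-5, Mul(2, -1), Mul(-5, Mul(2, -1)))) = Mul(-225, Add(-5, -2, Mul(-5, -2))) = Mul(-225, Add(-5, -2, 10)) = Mul(-225, 3) = -675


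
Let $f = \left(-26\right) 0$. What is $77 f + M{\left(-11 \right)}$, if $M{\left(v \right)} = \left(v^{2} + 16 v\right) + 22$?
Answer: $-33$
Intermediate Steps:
$M{\left(v \right)} = 22 + v^{2} + 16 v$
$f = 0$
$77 f + M{\left(-11 \right)} = 77 \cdot 0 + \left(22 + \left(-11\right)^{2} + 16 \left(-11\right)\right) = 0 + \left(22 + 121 - 176\right) = 0 - 33 = -33$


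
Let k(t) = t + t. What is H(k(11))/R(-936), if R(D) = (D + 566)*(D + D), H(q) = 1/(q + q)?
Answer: 1/30476160 ≈ 3.2813e-8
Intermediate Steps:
k(t) = 2*t
H(q) = 1/(2*q)
R(D) = 2*D*(566 + D) (R(D) = (566 + D)*(2*D) = 2*D*(566 + D))
H(k(11))/R(-936) = (1/(2*((2*11))))/((2*(-936)*(566 - 936))) = ((½)/22)/((2*(-936)*(-370))) = ((½)*(1/22))/692640 = (1/44)*(1/692640) = 1/30476160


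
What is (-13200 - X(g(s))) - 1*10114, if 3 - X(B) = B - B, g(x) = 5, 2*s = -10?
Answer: -23317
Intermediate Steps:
s = -5 (s = (½)*(-10) = -5)
X(B) = 3 (X(B) = 3 - (B - B) = 3 - 1*0 = 3 + 0 = 3)
(-13200 - X(g(s))) - 1*10114 = (-13200 - 1*3) - 1*10114 = (-13200 - 3) - 10114 = -13203 - 10114 = -23317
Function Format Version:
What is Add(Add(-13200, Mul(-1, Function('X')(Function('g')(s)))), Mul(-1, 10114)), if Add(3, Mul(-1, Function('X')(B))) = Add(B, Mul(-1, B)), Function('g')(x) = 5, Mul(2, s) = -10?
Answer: -23317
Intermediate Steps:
s = -5 (s = Mul(Rational(1, 2), -10) = -5)
Function('X')(B) = 3 (Function('X')(B) = Add(3, Mul(-1, Add(B, Mul(-1, B)))) = Add(3, Mul(-1, 0)) = Add(3, 0) = 3)
Add(Add(-13200, Mul(-1, Function('X')(Function('g')(s)))), Mul(-1, 10114)) = Add(Add(-13200, Mul(-1, 3)), Mul(-1, 10114)) = Add(Add(-13200, -3), -10114) = Add(-13203, -10114) = -23317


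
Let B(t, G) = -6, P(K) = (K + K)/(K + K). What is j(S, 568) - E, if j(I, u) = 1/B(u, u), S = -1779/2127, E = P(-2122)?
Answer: -7/6 ≈ -1.1667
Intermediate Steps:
P(K) = 1 (P(K) = (2*K)/((2*K)) = (2*K)*(1/(2*K)) = 1)
E = 1
S = -593/709 (S = -1779*1/2127 = -593/709 ≈ -0.83639)
j(I, u) = -⅙ (j(I, u) = 1/(-6) = -⅙)
j(S, 568) - E = -⅙ - 1*1 = -⅙ - 1 = -7/6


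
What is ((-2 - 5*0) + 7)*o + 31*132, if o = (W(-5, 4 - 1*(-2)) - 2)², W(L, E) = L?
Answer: 4337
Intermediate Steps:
o = 49 (o = (-5 - 2)² = (-7)² = 49)
((-2 - 5*0) + 7)*o + 31*132 = ((-2 - 5*0) + 7)*49 + 31*132 = ((-2 + 0) + 7)*49 + 4092 = (-2 + 7)*49 + 4092 = 5*49 + 4092 = 245 + 4092 = 4337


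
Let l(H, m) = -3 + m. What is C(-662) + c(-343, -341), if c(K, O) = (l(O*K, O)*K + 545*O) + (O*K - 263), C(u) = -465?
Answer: 48382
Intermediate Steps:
c(K, O) = -263 + 545*O + K*O + K*(-3 + O) (c(K, O) = ((-3 + O)*K + 545*O) + (O*K - 263) = (K*(-3 + O) + 545*O) + (K*O - 263) = (545*O + K*(-3 + O)) + (-263 + K*O) = -263 + 545*O + K*O + K*(-3 + O))
C(-662) + c(-343, -341) = -465 + (-263 + 545*(-341) - 343*(-341) - 343*(-3 - 341)) = -465 + (-263 - 185845 + 116963 - 343*(-344)) = -465 + (-263 - 185845 + 116963 + 117992) = -465 + 48847 = 48382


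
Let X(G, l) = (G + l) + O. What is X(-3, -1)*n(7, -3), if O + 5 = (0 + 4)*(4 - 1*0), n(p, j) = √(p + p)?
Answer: 7*√14 ≈ 26.192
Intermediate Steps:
n(p, j) = √2*√p (n(p, j) = √(2*p) = √2*√p)
O = 11 (O = -5 + (0 + 4)*(4 - 1*0) = -5 + 4*(4 + 0) = -5 + 4*4 = -5 + 16 = 11)
X(G, l) = 11 + G + l (X(G, l) = (G + l) + 11 = 11 + G + l)
X(-3, -1)*n(7, -3) = (11 - 3 - 1)*(√2*√7) = 7*√14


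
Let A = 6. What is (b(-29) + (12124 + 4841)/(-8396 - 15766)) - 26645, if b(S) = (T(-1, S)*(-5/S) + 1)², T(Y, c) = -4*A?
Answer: -180415676711/6773414 ≈ -26636.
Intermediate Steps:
T(Y, c) = -24 (T(Y, c) = -4*6 = -24)
b(S) = (1 + 120/S)² (b(S) = (-(-120)/S + 1)² = (120/S + 1)² = (1 + 120/S)²)
(b(-29) + (12124 + 4841)/(-8396 - 15766)) - 26645 = ((120 - 29)²/(-29)² + (12124 + 4841)/(-8396 - 15766)) - 26645 = ((1/841)*91² + 16965/(-24162)) - 26645 = ((1/841)*8281 + 16965*(-1/24162)) - 26645 = (8281/841 - 5655/8054) - 26645 = 61939319/6773414 - 26645 = -180415676711/6773414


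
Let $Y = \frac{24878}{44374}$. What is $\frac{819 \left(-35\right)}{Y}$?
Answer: $- \frac{90855765}{1777} \approx -51129.0$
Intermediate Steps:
$Y = \frac{12439}{22187}$ ($Y = 24878 \cdot \frac{1}{44374} = \frac{12439}{22187} \approx 0.56064$)
$\frac{819 \left(-35\right)}{Y} = \frac{819 \left(-35\right)}{\frac{12439}{22187}} = \left(-28665\right) \frac{22187}{12439} = - \frac{90855765}{1777}$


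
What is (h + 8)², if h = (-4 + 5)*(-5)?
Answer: 9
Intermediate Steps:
h = -5 (h = 1*(-5) = -5)
(h + 8)² = (-5 + 8)² = 3² = 9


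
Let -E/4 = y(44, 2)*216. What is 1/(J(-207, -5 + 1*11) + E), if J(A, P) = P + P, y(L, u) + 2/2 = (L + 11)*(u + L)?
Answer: -1/2185044 ≈ -4.5766e-7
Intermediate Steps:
y(L, u) = -1 + (11 + L)*(L + u) (y(L, u) = -1 + (L + 11)*(u + L) = -1 + (11 + L)*(L + u))
J(A, P) = 2*P
E = -2185056 (E = -4*(-1 + 44² + 11*44 + 11*2 + 44*2)*216 = -4*(-1 + 1936 + 484 + 22 + 88)*216 = -10116*216 = -4*546264 = -2185056)
1/(J(-207, -5 + 1*11) + E) = 1/(2*(-5 + 1*11) - 2185056) = 1/(2*(-5 + 11) - 2185056) = 1/(2*6 - 2185056) = 1/(12 - 2185056) = 1/(-2185044) = -1/2185044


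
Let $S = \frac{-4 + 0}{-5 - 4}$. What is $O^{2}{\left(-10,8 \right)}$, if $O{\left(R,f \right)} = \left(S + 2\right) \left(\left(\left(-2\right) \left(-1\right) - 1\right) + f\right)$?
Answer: $484$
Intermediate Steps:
$S = \frac{4}{9}$ ($S = - \frac{4}{-9} = \left(-4\right) \left(- \frac{1}{9}\right) = \frac{4}{9} \approx 0.44444$)
$O{\left(R,f \right)} = \frac{22}{9} + \frac{22 f}{9}$ ($O{\left(R,f \right)} = \left(\frac{4}{9} + 2\right) \left(\left(\left(-2\right) \left(-1\right) - 1\right) + f\right) = \frac{22 \left(\left(2 - 1\right) + f\right)}{9} = \frac{22 \left(1 + f\right)}{9} = \frac{22}{9} + \frac{22 f}{9}$)
$O^{2}{\left(-10,8 \right)} = \left(\frac{22}{9} + \frac{22}{9} \cdot 8\right)^{2} = \left(\frac{22}{9} + \frac{176}{9}\right)^{2} = 22^{2} = 484$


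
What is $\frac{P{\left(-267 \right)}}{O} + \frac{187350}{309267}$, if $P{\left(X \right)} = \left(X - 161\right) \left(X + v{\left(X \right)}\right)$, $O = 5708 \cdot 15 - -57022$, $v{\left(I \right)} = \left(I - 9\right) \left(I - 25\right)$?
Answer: $- \frac{1767599523500}{7352410569} \approx -240.41$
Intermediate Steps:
$v{\left(I \right)} = \left(-25 + I\right) \left(-9 + I\right)$ ($v{\left(I \right)} = \left(-9 + I\right) \left(-25 + I\right) = \left(-25 + I\right) \left(-9 + I\right)$)
$O = 142642$ ($O = 85620 + 57022 = 142642$)
$P{\left(X \right)} = \left(-161 + X\right) \left(225 + X^{2} - 33 X\right)$ ($P{\left(X \right)} = \left(X - 161\right) \left(X + \left(225 + X^{2} - 34 X\right)\right) = \left(-161 + X\right) \left(225 + X^{2} - 33 X\right)$)
$\frac{P{\left(-267 \right)}}{O} + \frac{187350}{309267} = \frac{-36225 + \left(-267\right)^{3} - 194 \left(-267\right)^{2} + 5538 \left(-267\right)}{142642} + \frac{187350}{309267} = \left(-36225 - 19034163 - 13830066 - 1478646\right) \frac{1}{142642} + 187350 \cdot \frac{1}{309267} = \left(-36225 - 19034163 - 13830066 - 1478646\right) \frac{1}{142642} + \frac{62450}{103089} = \left(-34379100\right) \frac{1}{142642} + \frac{62450}{103089} = - \frac{17189550}{71321} + \frac{62450}{103089} = - \frac{1767599523500}{7352410569}$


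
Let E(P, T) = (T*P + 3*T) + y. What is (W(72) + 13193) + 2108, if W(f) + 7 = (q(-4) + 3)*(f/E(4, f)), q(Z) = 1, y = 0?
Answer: 107062/7 ≈ 15295.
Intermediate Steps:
E(P, T) = 3*T + P*T (E(P, T) = (T*P + 3*T) + 0 = (P*T + 3*T) + 0 = (3*T + P*T) + 0 = 3*T + P*T)
W(f) = -45/7 (W(f) = -7 + (1 + 3)*(f/((f*(3 + 4)))) = -7 + 4*(f/((f*7))) = -7 + 4*(f/((7*f))) = -7 + 4*(f*(1/(7*f))) = -7 + 4*(1/7) = -7 + 4/7 = -45/7)
(W(72) + 13193) + 2108 = (-45/7 + 13193) + 2108 = 92306/7 + 2108 = 107062/7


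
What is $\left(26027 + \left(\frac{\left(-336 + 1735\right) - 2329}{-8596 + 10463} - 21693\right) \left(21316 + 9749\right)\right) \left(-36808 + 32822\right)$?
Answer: $\frac{5014940511641216}{1867} \approx 2.6861 \cdot 10^{12}$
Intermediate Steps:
$\left(26027 + \left(\frac{\left(-336 + 1735\right) - 2329}{-8596 + 10463} - 21693\right) \left(21316 + 9749\right)\right) \left(-36808 + 32822\right) = \left(26027 + \left(\frac{1399 - 2329}{1867} - 21693\right) 31065\right) \left(-3986\right) = \left(26027 + \left(\left(-930\right) \frac{1}{1867} - 21693\right) 31065\right) \left(-3986\right) = \left(26027 + \left(- \frac{930}{1867} - 21693\right) 31065\right) \left(-3986\right) = \left(26027 - \frac{1258187205465}{1867}\right) \left(-3986\right) = \left(- \frac{1258138613056}{1867}\right) \left(-3986\right) = \frac{5014940511641216}{1867}$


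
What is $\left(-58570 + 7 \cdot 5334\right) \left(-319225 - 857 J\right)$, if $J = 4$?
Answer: $6850568496$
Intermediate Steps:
$\left(-58570 + 7 \cdot 5334\right) \left(-319225 - 857 J\right) = \left(-58570 + 7 \cdot 5334\right) \left(-319225 - 3428\right) = \left(-58570 + 37338\right) \left(-319225 - 3428\right) = \left(-21232\right) \left(-322653\right) = 6850568496$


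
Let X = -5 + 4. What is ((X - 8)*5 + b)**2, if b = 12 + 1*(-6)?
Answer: 1521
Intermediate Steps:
X = -1
b = 6 (b = 12 - 6 = 6)
((X - 8)*5 + b)**2 = ((-1 - 8)*5 + 6)**2 = (-9*5 + 6)**2 = (-45 + 6)**2 = (-39)**2 = 1521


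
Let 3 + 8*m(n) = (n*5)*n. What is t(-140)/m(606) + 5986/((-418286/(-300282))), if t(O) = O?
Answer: 235750410741206/54860509473 ≈ 4297.3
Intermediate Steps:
m(n) = -3/8 + 5*n²/8 (m(n) = -3/8 + ((n*5)*n)/8 = -3/8 + ((5*n)*n)/8 = -3/8 + (5*n²)/8 = -3/8 + 5*n²/8)
t(-140)/m(606) + 5986/((-418286/(-300282))) = -140/(-3/8 + (5/8)*606²) + 5986/((-418286/(-300282))) = -140/(-3/8 + (5/8)*367236) + 5986/((-418286*(-1/300282))) = -140/(-3/8 + 459045/2) + 5986/(209143/150141) = -140/1836177/8 + 5986*(150141/209143) = -140*8/1836177 + 898744026/209143 = -160/262311 + 898744026/209143 = 235750410741206/54860509473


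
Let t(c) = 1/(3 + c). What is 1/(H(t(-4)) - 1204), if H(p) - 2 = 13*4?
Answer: -1/1150 ≈ -0.00086956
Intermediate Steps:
H(p) = 54 (H(p) = 2 + 13*4 = 2 + 52 = 54)
1/(H(t(-4)) - 1204) = 1/(54 - 1204) = 1/(-1150) = -1/1150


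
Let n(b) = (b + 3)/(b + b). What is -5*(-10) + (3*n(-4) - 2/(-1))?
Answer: 419/8 ≈ 52.375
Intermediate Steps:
n(b) = (3 + b)/(2*b) (n(b) = (3 + b)/((2*b)) = (3 + b)*(1/(2*b)) = (3 + b)/(2*b))
-5*(-10) + (3*n(-4) - 2/(-1)) = -5*(-10) + (3*((½)*(3 - 4)/(-4)) - 2/(-1)) = 50 + (3*((½)*(-¼)*(-1)) - 2*(-1)) = 50 + (3*(⅛) + 2) = 50 + (3/8 + 2) = 50 + 19/8 = 419/8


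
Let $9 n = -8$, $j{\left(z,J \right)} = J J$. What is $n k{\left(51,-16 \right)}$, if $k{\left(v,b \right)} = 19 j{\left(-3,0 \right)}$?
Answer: $0$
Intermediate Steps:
$j{\left(z,J \right)} = J^{2}$
$k{\left(v,b \right)} = 0$ ($k{\left(v,b \right)} = 19 \cdot 0^{2} = 19 \cdot 0 = 0$)
$n = - \frac{8}{9}$ ($n = \frac{1}{9} \left(-8\right) = - \frac{8}{9} \approx -0.88889$)
$n k{\left(51,-16 \right)} = \left(- \frac{8}{9}\right) 0 = 0$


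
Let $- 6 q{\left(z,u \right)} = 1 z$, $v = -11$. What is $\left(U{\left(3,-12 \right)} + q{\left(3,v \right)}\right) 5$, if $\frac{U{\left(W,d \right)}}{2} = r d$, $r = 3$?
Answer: $- \frac{725}{2} \approx -362.5$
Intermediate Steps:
$q{\left(z,u \right)} = - \frac{z}{6}$ ($q{\left(z,u \right)} = - \frac{1 z}{6} = - \frac{z}{6}$)
$U{\left(W,d \right)} = 6 d$ ($U{\left(W,d \right)} = 2 \cdot 3 d = 6 d$)
$\left(U{\left(3,-12 \right)} + q{\left(3,v \right)}\right) 5 = \left(6 \left(-12\right) - \frac{1}{2}\right) 5 = \left(-72 - \frac{1}{2}\right) 5 = \left(- \frac{145}{2}\right) 5 = - \frac{725}{2}$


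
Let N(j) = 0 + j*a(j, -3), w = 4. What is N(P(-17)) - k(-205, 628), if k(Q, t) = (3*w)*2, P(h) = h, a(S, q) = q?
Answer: 27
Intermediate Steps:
N(j) = -3*j (N(j) = 0 + j*(-3) = 0 - 3*j = -3*j)
k(Q, t) = 24 (k(Q, t) = (3*4)*2 = 12*2 = 24)
N(P(-17)) - k(-205, 628) = -3*(-17) - 1*24 = 51 - 24 = 27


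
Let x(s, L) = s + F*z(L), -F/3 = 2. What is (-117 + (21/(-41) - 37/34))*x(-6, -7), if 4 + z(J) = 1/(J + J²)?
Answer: -20666125/9758 ≈ -2117.9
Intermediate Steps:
z(J) = -4 + 1/(J + J²)
F = -6 (F = -3*2 = -6)
x(s, L) = s - 6*(1 - 4*L - 4*L²)/(L*(1 + L))
(-117 + (21/(-41) - 37/34))*x(-6, -7) = (-117 + (21/(-41) - 37/34))*((-6 + 24*(-7) + 24*(-7)² - 7*(-6)*(1 - 7))/((-7)*(1 - 7))) = (-117 + (21*(-1/41) - 37*1/34))*(-⅐*(-6 - 168 + 24*49 - 7*(-6)*(-6))/(-6)) = (-117 + (-21/41 - 37/34))*(-⅐*(-⅙)*(-6 - 168 + 1176 - 252)) = (-117 - 2231/1394)*(-⅐*(-⅙)*750) = -165329/1394*125/7 = -20666125/9758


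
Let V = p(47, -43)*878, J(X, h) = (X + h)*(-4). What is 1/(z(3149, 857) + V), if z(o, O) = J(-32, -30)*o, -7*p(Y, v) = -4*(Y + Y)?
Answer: 7/5796792 ≈ 1.2076e-6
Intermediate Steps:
p(Y, v) = 8*Y/7 (p(Y, v) = -(-4)*(Y + Y)/7 = -(-4)*2*Y/7 = -(-8)*Y/7 = 8*Y/7)
J(X, h) = -4*X - 4*h
z(o, O) = 248*o (z(o, O) = (-4*(-32) - 4*(-30))*o = (128 + 120)*o = 248*o)
V = 330128/7 (V = ((8/7)*47)*878 = (376/7)*878 = 330128/7 ≈ 47161.)
1/(z(3149, 857) + V) = 1/(248*3149 + 330128/7) = 1/(780952 + 330128/7) = 1/(5796792/7) = 7/5796792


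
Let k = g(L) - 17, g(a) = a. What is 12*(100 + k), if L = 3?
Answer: 1032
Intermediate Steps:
k = -14 (k = 3 - 17 = -14)
12*(100 + k) = 12*(100 - 14) = 12*86 = 1032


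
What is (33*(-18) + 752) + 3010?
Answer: 3168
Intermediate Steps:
(33*(-18) + 752) + 3010 = (-594 + 752) + 3010 = 158 + 3010 = 3168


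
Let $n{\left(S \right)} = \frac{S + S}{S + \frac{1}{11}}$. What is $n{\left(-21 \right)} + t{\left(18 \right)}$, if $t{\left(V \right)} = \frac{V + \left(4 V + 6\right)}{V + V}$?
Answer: $\frac{1613}{345} \approx 4.6754$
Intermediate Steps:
$t{\left(V \right)} = \frac{6 + 5 V}{2 V}$ ($t{\left(V \right)} = \frac{V + \left(6 + 4 V\right)}{2 V} = \left(6 + 5 V\right) \frac{1}{2 V} = \frac{6 + 5 V}{2 V}$)
$n{\left(S \right)} = \frac{2 S}{\frac{1}{11} + S}$ ($n{\left(S \right)} = \frac{2 S}{S + \frac{1}{11}} = \frac{2 S}{\frac{1}{11} + S}$)
$n{\left(-21 \right)} + t{\left(18 \right)} = 22 \left(-21\right) \frac{1}{1 + 11 \left(-21\right)} + \left(\frac{5}{2} + \frac{3}{18}\right) = 22 \left(-21\right) \frac{1}{1 - 231} + \left(\frac{5}{2} + 3 \cdot \frac{1}{18}\right) = 22 \left(-21\right) \frac{1}{-230} + \left(\frac{5}{2} + \frac{1}{6}\right) = 22 \left(-21\right) \left(- \frac{1}{230}\right) + \frac{8}{3} = \frac{231}{115} + \frac{8}{3} = \frac{1613}{345}$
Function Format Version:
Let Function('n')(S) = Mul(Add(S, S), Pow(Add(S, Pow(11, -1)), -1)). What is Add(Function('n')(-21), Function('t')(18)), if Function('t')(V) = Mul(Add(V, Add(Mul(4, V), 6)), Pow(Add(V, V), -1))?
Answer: Rational(1613, 345) ≈ 4.6754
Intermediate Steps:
Function('t')(V) = Mul(Rational(1, 2), Pow(V, -1), Add(6, Mul(5, V))) (Function('t')(V) = Mul(Add(V, Add(6, Mul(4, V))), Pow(Mul(2, V), -1)) = Mul(Add(6, Mul(5, V)), Mul(Rational(1, 2), Pow(V, -1))) = Mul(Rational(1, 2), Pow(V, -1), Add(6, Mul(5, V))))
Function('n')(S) = Mul(2, S, Pow(Add(Rational(1, 11), S), -1)) (Function('n')(S) = Mul(Mul(2, S), Pow(Add(S, Rational(1, 11)), -1)) = Mul(Mul(2, S), Pow(Add(Rational(1, 11), S), -1)) = Mul(2, S, Pow(Add(Rational(1, 11), S), -1)))
Add(Function('n')(-21), Function('t')(18)) = Add(Mul(22, -21, Pow(Add(1, Mul(11, -21)), -1)), Add(Rational(5, 2), Mul(3, Pow(18, -1)))) = Add(Mul(22, -21, Pow(Add(1, -231), -1)), Add(Rational(5, 2), Mul(3, Rational(1, 18)))) = Add(Mul(22, -21, Pow(-230, -1)), Add(Rational(5, 2), Rational(1, 6))) = Add(Mul(22, -21, Rational(-1, 230)), Rational(8, 3)) = Add(Rational(231, 115), Rational(8, 3)) = Rational(1613, 345)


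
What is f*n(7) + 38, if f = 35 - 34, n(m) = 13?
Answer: 51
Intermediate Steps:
f = 1
f*n(7) + 38 = 1*13 + 38 = 13 + 38 = 51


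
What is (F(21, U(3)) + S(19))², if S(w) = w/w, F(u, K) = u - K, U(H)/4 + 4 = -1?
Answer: 1764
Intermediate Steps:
U(H) = -20 (U(H) = -16 + 4*(-1) = -16 - 4 = -20)
S(w) = 1
(F(21, U(3)) + S(19))² = ((21 - 1*(-20)) + 1)² = ((21 + 20) + 1)² = (41 + 1)² = 42² = 1764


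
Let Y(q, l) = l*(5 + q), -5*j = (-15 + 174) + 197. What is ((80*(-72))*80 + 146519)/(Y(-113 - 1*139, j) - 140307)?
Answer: 1571405/613603 ≈ 2.5609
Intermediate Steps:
j = -356/5 (j = -((-15 + 174) + 197)/5 = -(159 + 197)/5 = -1/5*356 = -356/5 ≈ -71.200)
((80*(-72))*80 + 146519)/(Y(-113 - 1*139, j) - 140307) = ((80*(-72))*80 + 146519)/(-356*(5 + (-113 - 1*139))/5 - 140307) = (-5760*80 + 146519)/(-356*(5 + (-113 - 139))/5 - 140307) = (-460800 + 146519)/(-356*(5 - 252)/5 - 140307) = -314281/(-356/5*(-247) - 140307) = -314281/(87932/5 - 140307) = -314281/(-613603/5) = -314281*(-5/613603) = 1571405/613603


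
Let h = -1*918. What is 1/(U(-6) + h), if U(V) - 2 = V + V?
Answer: -1/928 ≈ -0.0010776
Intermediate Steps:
U(V) = 2 + 2*V (U(V) = 2 + (V + V) = 2 + 2*V)
h = -918
1/(U(-6) + h) = 1/((2 + 2*(-6)) - 918) = 1/((2 - 12) - 918) = 1/(-10 - 918) = 1/(-928) = -1/928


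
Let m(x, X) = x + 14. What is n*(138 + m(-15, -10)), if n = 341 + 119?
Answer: 63020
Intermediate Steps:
m(x, X) = 14 + x
n = 460
n*(138 + m(-15, -10)) = 460*(138 + (14 - 15)) = 460*(138 - 1) = 460*137 = 63020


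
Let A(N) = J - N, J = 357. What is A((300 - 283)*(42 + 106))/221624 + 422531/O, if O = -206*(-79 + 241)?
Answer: -23428765123/1849009032 ≈ -12.671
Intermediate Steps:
O = -33372 (O = -206*162 = -33372)
A(N) = 357 - N
A((300 - 283)*(42 + 106))/221624 + 422531/O = (357 - (300 - 283)*(42 + 106))/221624 + 422531/(-33372) = (357 - 17*148)*(1/221624) + 422531*(-1/33372) = (357 - 1*2516)*(1/221624) - 422531/33372 = (357 - 2516)*(1/221624) - 422531/33372 = -2159*1/221624 - 422531/33372 = -2159/221624 - 422531/33372 = -23428765123/1849009032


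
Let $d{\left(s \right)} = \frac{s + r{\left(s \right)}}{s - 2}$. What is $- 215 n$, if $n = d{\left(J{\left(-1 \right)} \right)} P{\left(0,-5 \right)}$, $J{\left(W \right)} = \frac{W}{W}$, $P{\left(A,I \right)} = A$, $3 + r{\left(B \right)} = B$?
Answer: $0$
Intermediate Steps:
$r{\left(B \right)} = -3 + B$
$J{\left(W \right)} = 1$
$d{\left(s \right)} = \frac{-3 + 2 s}{-2 + s}$ ($d{\left(s \right)} = \frac{s + \left(-3 + s\right)}{s - 2} = \frac{-3 + 2 s}{-2 + s}$)
$n = 0$ ($n = \frac{-3 + 2 \cdot 1}{-2 + 1} \cdot 0 = \frac{-3 + 2}{-1} \cdot 0 = \left(-1\right) \left(-1\right) 0 = 1 \cdot 0 = 0$)
$- 215 n = \left(-215\right) 0 = 0$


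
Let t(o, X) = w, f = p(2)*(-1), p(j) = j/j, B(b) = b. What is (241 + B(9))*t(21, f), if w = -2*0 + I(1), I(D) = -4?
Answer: -1000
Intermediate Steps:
p(j) = 1
w = -4 (w = -2*0 - 4 = 0 - 4 = -4)
f = -1 (f = 1*(-1) = -1)
t(o, X) = -4
(241 + B(9))*t(21, f) = (241 + 9)*(-4) = 250*(-4) = -1000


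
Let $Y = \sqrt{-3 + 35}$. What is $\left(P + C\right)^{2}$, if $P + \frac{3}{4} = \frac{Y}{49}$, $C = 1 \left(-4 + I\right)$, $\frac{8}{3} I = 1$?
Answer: $\frac{2943273}{153664} - \frac{5 \sqrt{2}}{7} \approx 18.144$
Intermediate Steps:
$I = \frac{3}{8}$ ($I = \frac{3}{8} \cdot 1 = \frac{3}{8} \approx 0.375$)
$Y = 4 \sqrt{2}$ ($Y = \sqrt{32} = 4 \sqrt{2} \approx 5.6569$)
$C = - \frac{29}{8}$ ($C = 1 \left(-4 + \frac{3}{8}\right) = 1 \left(- \frac{29}{8}\right) = - \frac{29}{8} \approx -3.625$)
$P = - \frac{3}{4} + \frac{4 \sqrt{2}}{49} \approx -0.63455$
$\left(P + C\right)^{2} = \left(\left(- \frac{3}{4} + \frac{4 \sqrt{2}}{49}\right) - \frac{29}{8}\right)^{2} = \left(- \frac{35}{8} + \frac{4 \sqrt{2}}{49}\right)^{2}$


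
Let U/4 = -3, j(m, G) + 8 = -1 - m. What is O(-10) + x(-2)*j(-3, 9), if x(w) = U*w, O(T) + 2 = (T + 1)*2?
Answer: -164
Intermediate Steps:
O(T) = 2*T (O(T) = -2 + (T + 1)*2 = -2 + (1 + T)*2 = -2 + (2 + 2*T) = 2*T)
j(m, G) = -9 - m (j(m, G) = -8 + (-1 - m) = -9 - m)
U = -12 (U = 4*(-3) = -12)
x(w) = -12*w
O(-10) + x(-2)*j(-3, 9) = 2*(-10) + (-12*(-2))*(-9 - 1*(-3)) = -20 + 24*(-9 + 3) = -20 + 24*(-6) = -20 - 144 = -164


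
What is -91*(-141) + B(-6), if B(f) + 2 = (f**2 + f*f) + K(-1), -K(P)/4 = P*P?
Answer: 12897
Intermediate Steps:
K(P) = -4*P**2 (K(P) = -4*P*P = -4*P**2)
B(f) = -6 + 2*f**2 (B(f) = -2 + ((f**2 + f*f) - 4*(-1)**2) = -2 + ((f**2 + f**2) - 4*1) = -2 + (2*f**2 - 4) = -2 + (-4 + 2*f**2) = -6 + 2*f**2)
-91*(-141) + B(-6) = -91*(-141) + (-6 + 2*(-6)**2) = 12831 + (-6 + 2*36) = 12831 + (-6 + 72) = 12831 + 66 = 12897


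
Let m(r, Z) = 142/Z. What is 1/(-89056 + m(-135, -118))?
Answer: -59/5254375 ≈ -1.1229e-5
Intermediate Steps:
1/(-89056 + m(-135, -118)) = 1/(-89056 + 142/(-118)) = 1/(-89056 + 142*(-1/118)) = 1/(-89056 - 71/59) = 1/(-5254375/59) = -59/5254375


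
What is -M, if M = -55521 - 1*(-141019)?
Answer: -85498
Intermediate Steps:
M = 85498 (M = -55521 + 141019 = 85498)
-M = -1*85498 = -85498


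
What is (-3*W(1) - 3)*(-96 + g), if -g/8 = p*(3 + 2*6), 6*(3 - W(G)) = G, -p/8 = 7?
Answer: -76176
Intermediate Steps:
p = -56 (p = -8*7 = -56)
W(G) = 3 - G/6
g = 6720 (g = -(-448)*(3 + 2*6) = -(-448)*(3 + 12) = -(-448)*15 = -8*(-840) = 6720)
(-3*W(1) - 3)*(-96 + g) = (-3*(3 - ⅙*1) - 3)*(-96 + 6720) = (-3*(3 - ⅙) - 3)*6624 = (-3*17/6 - 3)*6624 = (-17/2 - 3)*6624 = -23/2*6624 = -76176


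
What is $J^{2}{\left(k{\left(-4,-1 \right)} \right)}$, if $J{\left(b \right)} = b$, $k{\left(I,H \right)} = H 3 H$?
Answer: $9$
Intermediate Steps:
$k{\left(I,H \right)} = 3 H^{2}$
$J^{2}{\left(k{\left(-4,-1 \right)} \right)} = \left(3 \left(-1\right)^{2}\right)^{2} = \left(3 \cdot 1\right)^{2} = 3^{2} = 9$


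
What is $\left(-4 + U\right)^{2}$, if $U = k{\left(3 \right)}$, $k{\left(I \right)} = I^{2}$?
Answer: $25$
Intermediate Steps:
$U = 9$ ($U = 3^{2} = 9$)
$\left(-4 + U\right)^{2} = \left(-4 + 9\right)^{2} = 5^{2} = 25$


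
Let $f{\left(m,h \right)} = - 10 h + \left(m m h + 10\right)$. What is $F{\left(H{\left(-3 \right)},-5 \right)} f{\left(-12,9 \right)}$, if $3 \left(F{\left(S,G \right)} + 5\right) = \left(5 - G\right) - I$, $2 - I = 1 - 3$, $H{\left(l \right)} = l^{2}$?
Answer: $-3648$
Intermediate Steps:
$I = 4$ ($I = 2 - \left(1 - 3\right) = 2 - -2 = 2 + 2 = 4$)
$F{\left(S,G \right)} = - \frac{14}{3} - \frac{G}{3}$ ($F{\left(S,G \right)} = -5 + \frac{\left(5 - G\right) - 4}{3} = -5 + \frac{1 - G}{3} = -5 - \left(- \frac{1}{3} + \frac{G}{3}\right) = - \frac{14}{3} - \frac{G}{3}$)
$f{\left(m,h \right)} = 10 - 10 h + h m^{2}$ ($f{\left(m,h \right)} = - 10 h + \left(m^{2} h + 10\right) = - 10 h + \left(h m^{2} + 10\right) = - 10 h + \left(10 + h m^{2}\right) = 10 - 10 h + h m^{2}$)
$F{\left(H{\left(-3 \right)},-5 \right)} f{\left(-12,9 \right)} = \left(- \frac{14}{3} - - \frac{5}{3}\right) \left(10 - 90 + 9 \left(-12\right)^{2}\right) = \left(- \frac{14}{3} + \frac{5}{3}\right) \left(10 - 90 + 9 \cdot 144\right) = - 3 \left(10 - 90 + 1296\right) = \left(-3\right) 1216 = -3648$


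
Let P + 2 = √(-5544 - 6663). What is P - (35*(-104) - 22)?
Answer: 3660 + I*√12207 ≈ 3660.0 + 110.49*I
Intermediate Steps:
P = -2 + I*√12207 (P = -2 + √(-5544 - 6663) = -2 + √(-12207) = -2 + I*√12207 ≈ -2.0 + 110.49*I)
P - (35*(-104) - 22) = (-2 + I*√12207) - (35*(-104) - 22) = (-2 + I*√12207) - (-3640 - 22) = (-2 + I*√12207) - 1*(-3662) = (-2 + I*√12207) + 3662 = 3660 + I*√12207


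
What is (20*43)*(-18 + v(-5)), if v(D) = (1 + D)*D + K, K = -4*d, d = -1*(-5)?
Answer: -15480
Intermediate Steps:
d = 5
K = -20 (K = -4*5 = -20)
v(D) = -20 + D*(1 + D) (v(D) = (1 + D)*D - 20 = D*(1 + D) - 20 = -20 + D*(1 + D))
(20*43)*(-18 + v(-5)) = (20*43)*(-18 + (-20 - 5 + (-5)²)) = 860*(-18 + (-20 - 5 + 25)) = 860*(-18 + 0) = 860*(-18) = -15480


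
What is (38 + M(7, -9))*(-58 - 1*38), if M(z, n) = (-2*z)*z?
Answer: 5760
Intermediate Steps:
M(z, n) = -2*z²
(38 + M(7, -9))*(-58 - 1*38) = (38 - 2*7²)*(-58 - 1*38) = (38 - 2*49)*(-58 - 38) = (38 - 98)*(-96) = -60*(-96) = 5760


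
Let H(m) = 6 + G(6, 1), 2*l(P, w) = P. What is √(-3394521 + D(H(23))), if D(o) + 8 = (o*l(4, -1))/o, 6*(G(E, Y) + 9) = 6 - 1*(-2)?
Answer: I*√3394527 ≈ 1842.4*I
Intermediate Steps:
G(E, Y) = -23/3 (G(E, Y) = -9 + (6 - 1*(-2))/6 = -9 + (6 + 2)/6 = -9 + (⅙)*8 = -9 + 4/3 = -23/3)
l(P, w) = P/2
H(m) = -5/3 (H(m) = 6 - 23/3 = -5/3)
D(o) = -6 (D(o) = -8 + (o*((½)*4))/o = -8 + (o*2)/o = -8 + (2*o)/o = -8 + 2 = -6)
√(-3394521 + D(H(23))) = √(-3394521 - 6) = √(-3394527) = I*√3394527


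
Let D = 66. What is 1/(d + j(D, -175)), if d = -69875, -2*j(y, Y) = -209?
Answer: -2/139541 ≈ -1.4333e-5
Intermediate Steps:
j(y, Y) = 209/2 (j(y, Y) = -1/2*(-209) = 209/2)
1/(d + j(D, -175)) = 1/(-69875 + 209/2) = 1/(-139541/2) = -2/139541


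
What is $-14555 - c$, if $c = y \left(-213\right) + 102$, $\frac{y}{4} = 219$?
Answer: $171931$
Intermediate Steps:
$y = 876$ ($y = 4 \cdot 219 = 876$)
$c = -186486$ ($c = 876 \left(-213\right) + 102 = -186588 + 102 = -186486$)
$-14555 - c = -14555 - -186486 = -14555 + 186486 = 171931$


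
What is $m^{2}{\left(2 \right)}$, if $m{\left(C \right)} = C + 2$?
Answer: $16$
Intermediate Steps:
$m{\left(C \right)} = 2 + C$
$m^{2}{\left(2 \right)} = \left(2 + 2\right)^{2} = 4^{2} = 16$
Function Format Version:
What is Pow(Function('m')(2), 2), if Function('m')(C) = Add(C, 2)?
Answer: 16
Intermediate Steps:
Function('m')(C) = Add(2, C)
Pow(Function('m')(2), 2) = Pow(Add(2, 2), 2) = Pow(4, 2) = 16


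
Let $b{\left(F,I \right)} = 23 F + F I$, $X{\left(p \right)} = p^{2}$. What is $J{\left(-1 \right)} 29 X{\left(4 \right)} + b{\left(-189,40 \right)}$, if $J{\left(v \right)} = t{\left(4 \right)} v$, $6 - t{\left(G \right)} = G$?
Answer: $-12835$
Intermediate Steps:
$t{\left(G \right)} = 6 - G$
$J{\left(v \right)} = 2 v$ ($J{\left(v \right)} = \left(6 - 4\right) v = 2 v$)
$J{\left(-1 \right)} 29 X{\left(4 \right)} + b{\left(-189,40 \right)} = 2 \left(-1\right) 29 \cdot 4^{2} - 189 \left(23 + 40\right) = \left(-2\right) 29 \cdot 16 - 11907 = \left(-58\right) 16 - 11907 = -928 - 11907 = -12835$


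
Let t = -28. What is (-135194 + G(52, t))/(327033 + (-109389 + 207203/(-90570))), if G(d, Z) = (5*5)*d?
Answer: -12126779580/19711809877 ≈ -0.61520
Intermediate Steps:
G(d, Z) = 25*d
(-135194 + G(52, t))/(327033 + (-109389 + 207203/(-90570))) = (-135194 + 25*52)/(327033 + (-109389 + 207203/(-90570))) = (-135194 + 1300)/(327033 + (-109389 + 207203*(-1/90570))) = -133894/(327033 + (-109389 - 207203/90570)) = -133894/(327033 - 9907568933/90570) = -133894/19711809877/90570 = -133894*90570/19711809877 = -12126779580/19711809877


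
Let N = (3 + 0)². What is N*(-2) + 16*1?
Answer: -2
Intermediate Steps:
N = 9 (N = 3² = 9)
N*(-2) + 16*1 = 9*(-2) + 16*1 = -18 + 16 = -2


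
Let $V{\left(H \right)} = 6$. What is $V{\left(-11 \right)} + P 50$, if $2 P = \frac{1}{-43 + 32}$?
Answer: $\frac{41}{11} \approx 3.7273$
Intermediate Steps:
$P = - \frac{1}{22}$ ($P = \frac{1}{2 \left(-43 + 32\right)} = \frac{1}{2 \left(-11\right)} = \frac{1}{2} \left(- \frac{1}{11}\right) = - \frac{1}{22} \approx -0.045455$)
$V{\left(-11 \right)} + P 50 = 6 - \frac{25}{11} = \frac{41}{11}$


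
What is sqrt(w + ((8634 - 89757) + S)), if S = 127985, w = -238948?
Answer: I*sqrt(192086) ≈ 438.28*I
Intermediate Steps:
sqrt(w + ((8634 - 89757) + S)) = sqrt(-238948 + ((8634 - 89757) + 127985)) = sqrt(-238948 + (-81123 + 127985)) = sqrt(-238948 + 46862) = sqrt(-192086) = I*sqrt(192086)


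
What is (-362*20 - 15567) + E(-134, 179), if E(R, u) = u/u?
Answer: -22806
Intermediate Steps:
E(R, u) = 1
(-362*20 - 15567) + E(-134, 179) = (-362*20 - 15567) + 1 = (-7240 - 15567) + 1 = -22807 + 1 = -22806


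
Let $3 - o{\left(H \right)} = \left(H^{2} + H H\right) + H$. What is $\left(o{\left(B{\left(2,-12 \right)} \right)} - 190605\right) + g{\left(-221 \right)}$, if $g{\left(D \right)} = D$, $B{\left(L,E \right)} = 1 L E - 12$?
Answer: $-193379$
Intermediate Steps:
$B{\left(L,E \right)} = -12 + E L$ ($B{\left(L,E \right)} = L E - 12 = E L - 12 = -12 + E L$)
$o{\left(H \right)} = 3 - H - 2 H^{2}$ ($o{\left(H \right)} = 3 - \left(\left(H^{2} + H H\right) + H\right) = 3 - \left(\left(H^{2} + H^{2}\right) + H\right) = 3 - \left(2 H^{2} + H\right) = 3 - \left(H + 2 H^{2}\right) = 3 - H - 2 H^{2}$)
$\left(o{\left(B{\left(2,-12 \right)} \right)} - 190605\right) + g{\left(-221 \right)} = \left(\left(3 - \left(-12 - 24\right) - 2 \left(-12 - 24\right)^{2}\right) - 190605\right) - 221 = \left(\left(3 - -36 - 2 \left(-36\right)^{2}\right) - 190605\right) - 221 = \left(\left(3 + 36 - 2592\right) - 190605\right) - 221 = \left(-2553 - 190605\right) - 221 = -193158 - 221 = -193379$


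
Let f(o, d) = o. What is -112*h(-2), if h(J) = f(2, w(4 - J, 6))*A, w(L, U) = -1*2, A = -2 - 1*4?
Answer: 1344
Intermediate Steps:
A = -6 (A = -2 - 4 = -6)
w(L, U) = -2
h(J) = -12 (h(J) = 2*(-6) = -12)
-112*h(-2) = -112*(-12) = 1344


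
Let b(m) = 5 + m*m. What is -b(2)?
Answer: -9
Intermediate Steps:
b(m) = 5 + m²
-b(2) = -(5 + 2²) = -(5 + 4) = -1*9 = -9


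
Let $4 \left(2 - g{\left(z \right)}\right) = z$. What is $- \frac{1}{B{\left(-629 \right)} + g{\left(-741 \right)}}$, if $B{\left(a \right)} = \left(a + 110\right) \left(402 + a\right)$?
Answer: $- \frac{4}{472001} \approx -8.4746 \cdot 10^{-6}$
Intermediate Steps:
$g{\left(z \right)} = 2 - \frac{z}{4}$
$B{\left(a \right)} = \left(110 + a\right) \left(402 + a\right)$
$- \frac{1}{B{\left(-629 \right)} + g{\left(-741 \right)}} = - \frac{1}{\left(44220 + \left(-629\right)^{2} + 512 \left(-629\right)\right) + \left(2 - - \frac{741}{4}\right)} = - \frac{1}{\left(44220 + 395641 - 322048\right) + \left(2 + \frac{741}{4}\right)} = - \frac{1}{117813 + \frac{749}{4}} = - \frac{1}{\frac{472001}{4}} = \left(-1\right) \frac{4}{472001} = - \frac{4}{472001}$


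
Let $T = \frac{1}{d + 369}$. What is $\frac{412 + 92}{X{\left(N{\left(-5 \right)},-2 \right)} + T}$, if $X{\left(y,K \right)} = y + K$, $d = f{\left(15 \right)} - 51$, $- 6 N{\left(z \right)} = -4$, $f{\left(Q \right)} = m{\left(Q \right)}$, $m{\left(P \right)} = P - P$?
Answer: $- \frac{17808}{47} \approx -378.89$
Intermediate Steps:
$m{\left(P \right)} = 0$
$f{\left(Q \right)} = 0$
$N{\left(z \right)} = \frac{2}{3}$ ($N{\left(z \right)} = \left(- \frac{1}{6}\right) \left(-4\right) = \frac{2}{3}$)
$d = -51$ ($d = 0 - 51 = -51$)
$T = \frac{1}{318}$ ($T = \frac{1}{-51 + 369} = \frac{1}{318} \approx 0.0031447$)
$X{\left(y,K \right)} = K + y$
$\frac{412 + 92}{X{\left(N{\left(-5 \right)},-2 \right)} + T} = \frac{412 + 92}{\left(-2 + \frac{2}{3}\right) + \frac{1}{318}} = \frac{504}{- \frac{4}{3} + \frac{1}{318}} = \frac{504}{- \frac{141}{106}} = 504 \left(- \frac{106}{141}\right) = - \frac{17808}{47}$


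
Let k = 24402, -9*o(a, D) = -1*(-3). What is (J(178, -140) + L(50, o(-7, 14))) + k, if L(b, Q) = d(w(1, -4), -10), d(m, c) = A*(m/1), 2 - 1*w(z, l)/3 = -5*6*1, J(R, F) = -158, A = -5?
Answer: 23764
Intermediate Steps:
o(a, D) = -⅓ (o(a, D) = -(-1)*(-3)/9 = -⅑*3 = -⅓)
w(z, l) = 96 (w(z, l) = 6 - 3*(-5*6) = 6 - (-90) = 6 - 3*(-30) = 6 + 90 = 96)
d(m, c) = -5*m (d(m, c) = -5*m/1 = -5*m)
L(b, Q) = -480 (L(b, Q) = -5*96 = -480)
(J(178, -140) + L(50, o(-7, 14))) + k = (-158 - 480) + 24402 = -638 + 24402 = 23764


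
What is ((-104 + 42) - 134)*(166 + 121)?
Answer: -56252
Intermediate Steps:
((-104 + 42) - 134)*(166 + 121) = (-62 - 134)*287 = -196*287 = -56252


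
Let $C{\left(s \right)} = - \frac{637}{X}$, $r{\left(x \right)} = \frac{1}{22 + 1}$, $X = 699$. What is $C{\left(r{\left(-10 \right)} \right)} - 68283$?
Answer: $- \frac{47730454}{699} \approx -68284.0$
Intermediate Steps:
$r{\left(x \right)} = \frac{1}{23}$
$C{\left(s \right)} = - \frac{637}{699}$
$C{\left(r{\left(-10 \right)} \right)} - 68283 = - \frac{637}{699} - 68283 = - \frac{47730454}{699}$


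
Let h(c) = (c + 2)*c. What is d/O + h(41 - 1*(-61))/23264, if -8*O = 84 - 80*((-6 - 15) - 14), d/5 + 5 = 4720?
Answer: -68078077/1048334 ≈ -64.939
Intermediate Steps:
d = 23575 (d = -25 + 5*4720 = -25 + 23600 = 23575)
O = -721/2 (O = -(84 - 80*((-6 - 15) - 14))/8 = -(84 - 80*(-21 - 14))/8 = -(84 - 80*(-35))/8 = -(84 + 2800)/8 = -⅛*2884 = -721/2 ≈ -360.50)
h(c) = c*(2 + c) (h(c) = (2 + c)*c = c*(2 + c))
d/O + h(41 - 1*(-61))/23264 = 23575/(-721/2) + ((41 - 1*(-61))*(2 + (41 - 1*(-61))))/23264 = 23575*(-2/721) + ((41 + 61)*(2 + (41 + 61)))*(1/23264) = -47150/721 + (102*(2 + 102))*(1/23264) = -47150/721 + (102*104)*(1/23264) = -47150/721 + 10608*(1/23264) = -47150/721 + 663/1454 = -68078077/1048334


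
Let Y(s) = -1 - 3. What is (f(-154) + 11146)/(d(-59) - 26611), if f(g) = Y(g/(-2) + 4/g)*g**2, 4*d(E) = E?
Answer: 111624/35501 ≈ 3.1442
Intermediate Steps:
Y(s) = -4
d(E) = E/4
f(g) = -4*g**2
(f(-154) + 11146)/(d(-59) - 26611) = (-4*(-154)**2 + 11146)/((1/4)*(-59) - 26611) = (-4*23716 + 11146)/(-59/4 - 26611) = (-94864 + 11146)/(-106503/4) = -83718*(-4/106503) = 111624/35501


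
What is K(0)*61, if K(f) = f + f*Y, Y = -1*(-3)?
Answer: 0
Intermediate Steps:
Y = 3
K(f) = 4*f (K(f) = f + f*3 = f + 3*f = 4*f)
K(0)*61 = (4*0)*61 = 0*61 = 0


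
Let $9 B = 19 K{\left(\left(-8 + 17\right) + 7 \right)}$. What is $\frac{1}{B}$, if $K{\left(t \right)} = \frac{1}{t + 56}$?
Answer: $\frac{648}{19} \approx 34.105$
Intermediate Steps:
$K{\left(t \right)} = \frac{1}{56 + t}$
$B = \frac{19}{648}$ ($B = \frac{19 \frac{1}{56 + \left(\left(-8 + 17\right) + 7\right)}}{9} = \frac{19 \frac{1}{56 + \left(9 + 7\right)}}{9} = \frac{19 \frac{1}{56 + 16}}{9} = \frac{19 \cdot \frac{1}{72}}{9} = \frac{1}{9} \cdot \frac{19}{72} = \frac{19}{648} \approx 0.029321$)
$\frac{1}{B} = \frac{1}{\frac{19}{648}} = \frac{648}{19}$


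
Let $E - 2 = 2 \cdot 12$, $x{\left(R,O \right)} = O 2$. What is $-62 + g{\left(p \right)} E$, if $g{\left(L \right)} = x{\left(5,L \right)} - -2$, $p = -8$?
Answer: $-426$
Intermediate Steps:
$x{\left(R,O \right)} = 2 O$
$g{\left(L \right)} = 2 + 2 L$ ($g{\left(L \right)} = 2 L - -2 = 2 L + 2 = 2 + 2 L$)
$E = 26$ ($E = 2 + 2 \cdot 12 = 2 + 24 = 26$)
$-62 + g{\left(p \right)} E = -62 + \left(2 + 2 \left(-8\right)\right) 26 = -62 + \left(2 - 16\right) 26 = -62 - 364 = -426$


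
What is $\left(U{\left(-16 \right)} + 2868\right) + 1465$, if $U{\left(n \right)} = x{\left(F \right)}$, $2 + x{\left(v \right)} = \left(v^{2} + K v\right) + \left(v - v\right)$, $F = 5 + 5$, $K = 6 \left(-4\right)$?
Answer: $4191$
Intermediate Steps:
$K = -24$
$F = 10$
$x{\left(v \right)} = -2 + v^{2} - 24 v$ ($x{\left(v \right)} = -2 + \left(\left(v^{2} - 24 v\right) + \left(v - v\right)\right) = -2 + \left(\left(v^{2} - 24 v\right) + 0\right) = -2 + \left(v^{2} - 24 v\right) = -2 + v^{2} - 24 v$)
$U{\left(n \right)} = -142$ ($U{\left(n \right)} = -2 + 10^{2} - 240 = -2 + 100 - 240 = -142$)
$\left(U{\left(-16 \right)} + 2868\right) + 1465 = \left(-142 + 2868\right) + 1465 = 2726 + 1465 = 4191$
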